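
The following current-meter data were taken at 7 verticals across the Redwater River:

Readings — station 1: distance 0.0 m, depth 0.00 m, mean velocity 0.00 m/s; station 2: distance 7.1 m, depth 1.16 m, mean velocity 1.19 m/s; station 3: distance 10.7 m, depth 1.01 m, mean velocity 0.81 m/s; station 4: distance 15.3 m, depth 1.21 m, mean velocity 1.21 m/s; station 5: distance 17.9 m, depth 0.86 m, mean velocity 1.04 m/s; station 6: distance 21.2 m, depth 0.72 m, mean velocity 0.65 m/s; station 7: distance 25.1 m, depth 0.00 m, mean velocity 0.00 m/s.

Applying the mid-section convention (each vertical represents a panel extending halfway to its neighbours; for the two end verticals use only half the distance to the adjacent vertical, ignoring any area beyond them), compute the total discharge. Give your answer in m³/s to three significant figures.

w_2 = (10.7 − 0.0)/2 = 5.35 m; q_2 = 1.19 × 1.16 × 5.35 = 7.385 m³/s
w_3 = (15.3 − 7.1)/2 = 4.1 m; q_3 = 0.81 × 1.01 × 4.1 = 3.354 m³/s
w_4 = (17.9 − 10.7)/2 = 3.6 m; q_4 = 1.21 × 1.21 × 3.6 = 5.271 m³/s
w_5 = (21.2 − 15.3)/2 = 2.95 m; q_5 = 1.04 × 0.86 × 2.95 = 2.638 m³/s
w_6 = (25.1 − 17.9)/2 = 3.6 m; q_6 = 0.65 × 0.72 × 3.6 = 1.685 m³/s
Stations 1, 7 contribute zero (depth or velocity is 0).
Q = Σ qᵢ = 20.33 m³/s

20.3 m³/s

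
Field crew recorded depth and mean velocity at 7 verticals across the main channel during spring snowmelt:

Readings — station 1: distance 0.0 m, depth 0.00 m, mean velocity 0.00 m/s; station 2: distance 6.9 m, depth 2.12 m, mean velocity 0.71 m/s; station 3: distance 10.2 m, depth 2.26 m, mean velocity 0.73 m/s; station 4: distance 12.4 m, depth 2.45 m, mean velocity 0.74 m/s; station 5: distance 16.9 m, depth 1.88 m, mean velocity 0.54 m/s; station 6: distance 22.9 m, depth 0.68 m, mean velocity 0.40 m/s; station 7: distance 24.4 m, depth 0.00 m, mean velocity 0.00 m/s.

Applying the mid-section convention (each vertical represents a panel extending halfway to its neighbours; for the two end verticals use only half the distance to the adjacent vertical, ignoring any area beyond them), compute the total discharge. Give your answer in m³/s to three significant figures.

w_2 = (10.2 − 0.0)/2 = 5.1 m; q_2 = 0.71 × 2.12 × 5.1 = 7.677 m³/s
w_3 = (12.4 − 6.9)/2 = 2.75 m; q_3 = 0.73 × 2.26 × 2.75 = 4.537 m³/s
w_4 = (16.9 − 10.2)/2 = 3.35 m; q_4 = 0.74 × 2.45 × 3.35 = 6.074 m³/s
w_5 = (22.9 − 12.4)/2 = 5.25 m; q_5 = 0.54 × 1.88 × 5.25 = 5.330 m³/s
w_6 = (24.4 − 16.9)/2 = 3.75 m; q_6 = 0.40 × 0.68 × 3.75 = 1.020 m³/s
Stations 1, 7 contribute zero (depth or velocity is 0).
Q = Σ qᵢ = 24.64 m³/s

24.6 m³/s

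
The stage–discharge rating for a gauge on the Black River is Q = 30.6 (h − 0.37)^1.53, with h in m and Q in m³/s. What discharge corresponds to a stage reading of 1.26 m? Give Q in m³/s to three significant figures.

Q = 30.6 × (1.26 − 0.37)^1.53 = 30.6 × 0.89^1.53 = 25.60 m³/s

25.6 m³/s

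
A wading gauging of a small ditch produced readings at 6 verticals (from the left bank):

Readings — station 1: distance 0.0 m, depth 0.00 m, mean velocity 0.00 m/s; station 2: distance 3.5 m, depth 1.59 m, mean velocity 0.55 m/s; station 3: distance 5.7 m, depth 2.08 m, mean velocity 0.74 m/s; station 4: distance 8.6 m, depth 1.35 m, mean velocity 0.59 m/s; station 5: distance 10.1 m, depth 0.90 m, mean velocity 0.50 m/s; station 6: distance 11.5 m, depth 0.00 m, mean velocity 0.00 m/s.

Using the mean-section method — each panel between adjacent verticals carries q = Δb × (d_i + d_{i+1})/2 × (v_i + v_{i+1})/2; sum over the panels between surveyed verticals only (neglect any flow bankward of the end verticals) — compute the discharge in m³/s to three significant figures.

7.75 m³/s

Panel 1-2: Δb = 3.5 m, d̄ = (0.00+1.59)/2 = 0.795, v̄ = (0.00+0.55)/2 = 0.275 → q = 3.5×0.795×0.275 = 0.7652 m³/s
Panel 2-3: Δb = 2.2 m, d̄ = (1.59+2.08)/2 = 1.835, v̄ = (0.55+0.74)/2 = 0.645 → q = 2.2×1.835×0.645 = 2.604 m³/s
Panel 3-4: Δb = 2.9 m, d̄ = (2.08+1.35)/2 = 1.715, v̄ = (0.74+0.59)/2 = 0.665 → q = 2.9×1.715×0.665 = 3.307 m³/s
Panel 4-5: Δb = 1.5 m, d̄ = (1.35+0.90)/2 = 1.125, v̄ = (0.59+0.50)/2 = 0.545 → q = 1.5×1.125×0.545 = 0.9197 m³/s
Panel 5-6: Δb = 1.4 m, d̄ = (0.90+0.00)/2 = 0.45, v̄ = (0.50+0.00)/2 = 0.25 → q = 1.4×0.45×0.25 = 0.1575 m³/s
Q = Σ q = 7.754 m³/s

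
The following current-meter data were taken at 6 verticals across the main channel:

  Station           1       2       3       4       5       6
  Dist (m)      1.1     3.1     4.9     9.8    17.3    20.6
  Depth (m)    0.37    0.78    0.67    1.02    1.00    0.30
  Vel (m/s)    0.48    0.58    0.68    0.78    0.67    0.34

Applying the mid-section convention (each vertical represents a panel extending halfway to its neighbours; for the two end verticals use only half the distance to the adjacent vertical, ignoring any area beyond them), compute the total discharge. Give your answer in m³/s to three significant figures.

11.3 m³/s

w_1 = (3.1 − 1.1)/2 = 1 m; q_1 = 0.48 × 0.37 × 1 = 0.1776 m³/s
w_2 = (4.9 − 1.1)/2 = 1.9 m; q_2 = 0.58 × 0.78 × 1.9 = 0.8596 m³/s
w_3 = (9.8 − 3.1)/2 = 3.35 m; q_3 = 0.68 × 0.67 × 3.35 = 1.526 m³/s
w_4 = (17.3 − 4.9)/2 = 6.2 m; q_4 = 0.78 × 1.02 × 6.2 = 4.933 m³/s
w_5 = (20.6 − 9.8)/2 = 5.4 m; q_5 = 0.67 × 1.00 × 5.4 = 3.618 m³/s
w_6 = (20.6 − 17.3)/2 = 1.65 m; q_6 = 0.34 × 0.30 × 1.65 = 0.1683 m³/s
Q = Σ qᵢ = 11.28 m³/s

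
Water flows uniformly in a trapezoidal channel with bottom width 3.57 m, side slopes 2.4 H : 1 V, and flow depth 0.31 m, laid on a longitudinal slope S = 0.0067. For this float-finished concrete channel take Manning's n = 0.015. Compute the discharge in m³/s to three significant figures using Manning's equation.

A = (b + z·y)·y = (3.57 + 2.4×0.31)×0.31 = 1.337 m²
P = b + 2y√(1+z²) = 3.57 + 2×0.31×√(1+2.4²) = 5.182 m
R = A/P = 1.337/5.182 = 0.2581 m
Q = (1/n)·A·R^(2/3)·S^(1/2) = (1/0.015) × 1.337 × 0.2581^(2/3) × 0.0067^(1/2) = 2.958 m³/s

2.96 m³/s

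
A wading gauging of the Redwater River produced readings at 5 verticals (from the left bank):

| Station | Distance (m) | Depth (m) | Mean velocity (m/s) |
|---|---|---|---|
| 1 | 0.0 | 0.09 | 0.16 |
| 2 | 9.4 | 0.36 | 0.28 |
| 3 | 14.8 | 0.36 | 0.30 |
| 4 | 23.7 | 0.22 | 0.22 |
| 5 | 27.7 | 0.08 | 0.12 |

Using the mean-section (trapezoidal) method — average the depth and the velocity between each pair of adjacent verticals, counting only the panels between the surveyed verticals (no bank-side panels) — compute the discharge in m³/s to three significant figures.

1.80 m³/s

Panel 1-2: Δb = 9.4 m, d̄ = (0.09+0.36)/2 = 0.225, v̄ = (0.16+0.28)/2 = 0.22 → q = 9.4×0.225×0.22 = 0.4653 m³/s
Panel 2-3: Δb = 5.4 m, d̄ = (0.36+0.36)/2 = 0.36, v̄ = (0.28+0.30)/2 = 0.29 → q = 5.4×0.36×0.29 = 0.5638 m³/s
Panel 3-4: Δb = 8.9 m, d̄ = (0.36+0.22)/2 = 0.29, v̄ = (0.30+0.22)/2 = 0.26 → q = 8.9×0.29×0.26 = 0.6711 m³/s
Panel 4-5: Δb = 4 m, d̄ = (0.22+0.08)/2 = 0.15, v̄ = (0.22+0.12)/2 = 0.17 → q = 4×0.15×0.17 = 0.1020 m³/s
Q = Σ q = 1.802 m³/s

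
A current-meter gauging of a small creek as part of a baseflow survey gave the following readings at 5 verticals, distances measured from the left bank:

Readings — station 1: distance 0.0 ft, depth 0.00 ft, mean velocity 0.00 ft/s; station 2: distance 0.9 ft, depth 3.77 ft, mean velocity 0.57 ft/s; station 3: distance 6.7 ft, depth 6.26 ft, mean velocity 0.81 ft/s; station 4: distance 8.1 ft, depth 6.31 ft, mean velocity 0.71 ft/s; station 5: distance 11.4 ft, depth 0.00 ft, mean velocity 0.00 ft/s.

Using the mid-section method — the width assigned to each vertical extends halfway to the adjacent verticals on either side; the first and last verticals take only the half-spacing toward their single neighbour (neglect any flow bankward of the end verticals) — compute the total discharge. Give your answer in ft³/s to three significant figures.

36.0 ft³/s

w_2 = (6.7 − 0.0)/2 = 3.35 ft; q_2 = 0.57 × 3.77 × 3.35 = 7.199 ft³/s
w_3 = (8.1 − 0.9)/2 = 3.6 ft; q_3 = 0.81 × 6.26 × 3.6 = 18.25 ft³/s
w_4 = (11.4 − 6.7)/2 = 2.35 ft; q_4 = 0.71 × 6.31 × 2.35 = 10.53 ft³/s
Stations 1, 5 contribute zero (depth or velocity is 0).
Q = Σ qᵢ = 35.98 ft³/s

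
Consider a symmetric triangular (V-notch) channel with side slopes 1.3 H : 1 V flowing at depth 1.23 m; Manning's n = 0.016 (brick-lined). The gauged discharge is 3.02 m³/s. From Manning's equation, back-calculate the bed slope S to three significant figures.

0.00157

A = z·y² = 1.3×1.23² = 1.967 m²
P = 2y√(1+z²) = 2×1.23×√(1+1.3²) = 4.035 m
R = A/P = 1.967/4.035 = 0.4875 m
S = (Q·n / (1·A·R^(2/3)))² = (3.02×0.016 / (1×1.967×0.6194))² = 0.001573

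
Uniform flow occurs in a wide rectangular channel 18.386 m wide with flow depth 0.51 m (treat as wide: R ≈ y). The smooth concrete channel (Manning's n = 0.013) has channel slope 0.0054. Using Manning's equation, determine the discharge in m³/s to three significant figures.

A = b·y = 18.386 × 0.51 = 9.377 m²
Wide channel: R ≈ y = 0.51 m
Q = (1/n)·A·R^(2/3)·S^(1/2) = (1/0.013) × 9.377 × 0.5100^(2/3) × 0.0054^(1/2) = 33.83 m³/s

33.8 m³/s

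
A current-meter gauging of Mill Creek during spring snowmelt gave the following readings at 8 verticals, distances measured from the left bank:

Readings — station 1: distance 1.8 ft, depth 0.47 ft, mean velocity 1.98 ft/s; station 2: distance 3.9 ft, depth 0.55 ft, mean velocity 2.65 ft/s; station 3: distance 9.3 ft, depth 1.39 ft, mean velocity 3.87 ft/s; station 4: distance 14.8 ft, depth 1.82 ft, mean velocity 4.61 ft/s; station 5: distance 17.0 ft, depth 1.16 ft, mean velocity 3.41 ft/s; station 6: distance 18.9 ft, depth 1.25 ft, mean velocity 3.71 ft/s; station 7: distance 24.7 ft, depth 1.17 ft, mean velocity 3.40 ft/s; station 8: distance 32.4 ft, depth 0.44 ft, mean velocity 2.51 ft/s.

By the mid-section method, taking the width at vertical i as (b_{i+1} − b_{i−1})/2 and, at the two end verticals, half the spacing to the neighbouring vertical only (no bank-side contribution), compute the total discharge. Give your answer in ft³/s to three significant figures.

w_1 = (3.9 − 1.8)/2 = 1.05 ft; q_1 = 1.98 × 0.47 × 1.05 = 0.9771 ft³/s
w_2 = (9.3 − 1.8)/2 = 3.75 ft; q_2 = 2.65 × 0.55 × 3.75 = 5.466 ft³/s
w_3 = (14.8 − 3.9)/2 = 5.45 ft; q_3 = 3.87 × 1.39 × 5.45 = 29.32 ft³/s
w_4 = (17.0 − 9.3)/2 = 3.85 ft; q_4 = 4.61 × 1.82 × 3.85 = 32.30 ft³/s
w_5 = (18.9 − 14.8)/2 = 2.05 ft; q_5 = 3.41 × 1.16 × 2.05 = 8.109 ft³/s
w_6 = (24.7 − 17.0)/2 = 3.85 ft; q_6 = 3.71 × 1.25 × 3.85 = 17.85 ft³/s
w_7 = (32.4 − 18.9)/2 = 6.75 ft; q_7 = 3.40 × 1.17 × 6.75 = 26.85 ft³/s
w_8 = (32.4 − 24.7)/2 = 3.85 ft; q_8 = 2.51 × 0.44 × 3.85 = 4.252 ft³/s
Q = Σ qᵢ = 125.1 ft³/s

125 ft³/s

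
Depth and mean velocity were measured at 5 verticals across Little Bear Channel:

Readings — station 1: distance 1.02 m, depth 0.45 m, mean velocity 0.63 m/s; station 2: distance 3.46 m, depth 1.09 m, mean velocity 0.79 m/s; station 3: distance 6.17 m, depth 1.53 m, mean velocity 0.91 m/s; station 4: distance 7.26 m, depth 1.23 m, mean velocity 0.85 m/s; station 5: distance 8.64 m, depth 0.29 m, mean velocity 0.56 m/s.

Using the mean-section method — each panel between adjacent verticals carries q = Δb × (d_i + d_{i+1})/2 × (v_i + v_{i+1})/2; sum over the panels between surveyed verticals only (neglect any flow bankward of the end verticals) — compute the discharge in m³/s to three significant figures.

6.41 m³/s

Panel 1-2: Δb = 2.44 m, d̄ = (0.45+1.09)/2 = 0.77, v̄ = (0.63+0.79)/2 = 0.71 → q = 2.44×0.77×0.71 = 1.334 m³/s
Panel 2-3: Δb = 2.71 m, d̄ = (1.09+1.53)/2 = 1.31, v̄ = (0.79+0.91)/2 = 0.85 → q = 2.71×1.31×0.85 = 3.018 m³/s
Panel 3-4: Δb = 1.09 m, d̄ = (1.53+1.23)/2 = 1.38, v̄ = (0.91+0.85)/2 = 0.88 → q = 1.09×1.38×0.88 = 1.324 m³/s
Panel 4-5: Δb = 1.38 m, d̄ = (1.23+0.29)/2 = 0.76, v̄ = (0.85+0.56)/2 = 0.705 → q = 1.38×0.76×0.705 = 0.7394 m³/s
Q = Σ q = 6.415 m³/s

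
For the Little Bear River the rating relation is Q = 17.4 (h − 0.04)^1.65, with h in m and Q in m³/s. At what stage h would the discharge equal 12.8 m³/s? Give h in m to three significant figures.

0.870 m

h − h₀ = (Q/C)^(1/b) = (12.8/17.4)^(1/1.65) = 0.8302 m
h = 0.04 + 0.8302 = 0.8702 m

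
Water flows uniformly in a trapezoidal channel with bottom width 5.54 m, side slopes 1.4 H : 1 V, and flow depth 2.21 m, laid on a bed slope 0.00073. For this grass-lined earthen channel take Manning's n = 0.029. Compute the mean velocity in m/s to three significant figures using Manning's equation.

A = (b + z·y)·y = (5.54 + 1.4×2.21)×2.21 = 19.08 m²
P = b + 2y√(1+z²) = 5.54 + 2×2.21×√(1+1.4²) = 13.14 m
R = A/P = 19.08/13.14 = 1.452 m
Q = (1/n)·A·R^(2/3)·S^(1/2) = (1/0.029) × 19.08 × 1.452^(2/3) × 0.00073^(1/2) = 22.79 m³/s
V = Q/A = 22.79/19.08 = 1.194 m/s

1.19 m/s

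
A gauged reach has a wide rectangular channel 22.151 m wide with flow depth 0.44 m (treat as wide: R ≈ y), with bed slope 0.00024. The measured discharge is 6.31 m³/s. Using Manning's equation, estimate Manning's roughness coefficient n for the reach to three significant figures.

A = b·y = 22.151 × 0.44 = 9.746 m²
Wide channel: R ≈ y = 0.44 m
n = (1/Q)·A·R^(2/3)·S^(1/2) = (1/6.31) × 9.746 × 0.5785 × 0.01549 = 0.01384

0.0138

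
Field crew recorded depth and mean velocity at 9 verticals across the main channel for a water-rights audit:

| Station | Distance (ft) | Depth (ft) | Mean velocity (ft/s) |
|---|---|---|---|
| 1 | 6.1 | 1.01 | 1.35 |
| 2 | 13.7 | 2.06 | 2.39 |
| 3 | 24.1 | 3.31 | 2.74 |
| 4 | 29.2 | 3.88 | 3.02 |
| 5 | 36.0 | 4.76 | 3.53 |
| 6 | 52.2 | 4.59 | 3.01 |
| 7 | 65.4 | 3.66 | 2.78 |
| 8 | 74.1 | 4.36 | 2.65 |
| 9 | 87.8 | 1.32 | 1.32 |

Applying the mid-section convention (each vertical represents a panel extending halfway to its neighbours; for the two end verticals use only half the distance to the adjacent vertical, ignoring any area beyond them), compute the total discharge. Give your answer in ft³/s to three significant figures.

w_1 = (13.7 − 6.1)/2 = 3.8 ft; q_1 = 1.35 × 1.01 × 3.8 = 5.181 ft³/s
w_2 = (24.1 − 6.1)/2 = 9 ft; q_2 = 2.39 × 2.06 × 9 = 44.31 ft³/s
w_3 = (29.2 − 13.7)/2 = 7.75 ft; q_3 = 2.74 × 3.31 × 7.75 = 70.29 ft³/s
w_4 = (36.0 − 24.1)/2 = 5.95 ft; q_4 = 3.02 × 3.88 × 5.95 = 69.72 ft³/s
w_5 = (52.2 − 29.2)/2 = 11.5 ft; q_5 = 3.53 × 4.76 × 11.5 = 193.2 ft³/s
w_6 = (65.4 − 36.0)/2 = 14.7 ft; q_6 = 3.01 × 4.59 × 14.7 = 203.1 ft³/s
w_7 = (74.1 − 52.2)/2 = 10.95 ft; q_7 = 2.78 × 3.66 × 10.95 = 111.4 ft³/s
w_8 = (87.8 − 65.4)/2 = 11.2 ft; q_8 = 2.65 × 4.36 × 11.2 = 129.4 ft³/s
w_9 = (87.8 − 74.1)/2 = 6.85 ft; q_9 = 1.32 × 1.32 × 6.85 = 11.94 ft³/s
Q = Σ qᵢ = 838.6 ft³/s

839 ft³/s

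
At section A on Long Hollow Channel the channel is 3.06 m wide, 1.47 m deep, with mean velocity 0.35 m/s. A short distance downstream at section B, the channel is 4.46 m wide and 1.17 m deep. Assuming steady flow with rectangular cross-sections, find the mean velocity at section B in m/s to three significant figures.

0.302 m/s

Q = A₁V₁ = (3.06×1.47) × 0.35 = 1.574 m³/s
A₂ = 4.46 × 1.17 = 5.218 m²
V₂ = Q/A₂ = 1.574/5.218 = 0.3017 m/s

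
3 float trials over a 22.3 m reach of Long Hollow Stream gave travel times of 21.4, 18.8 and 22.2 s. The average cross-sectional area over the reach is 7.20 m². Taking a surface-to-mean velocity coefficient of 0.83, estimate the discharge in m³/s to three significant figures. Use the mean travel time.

t̄ = (21.4 + 18.8 + 22.2) / 3 = 20.8 s
v_surface = L / t̄ = 22.3 / 20.8 = 1.072 m/s
v_mean = 0.83 × 1.072 = 0.8899 m/s
Q = A × v_mean = 7.20 × 0.8899 = 6.407 m³/s

6.41 m³/s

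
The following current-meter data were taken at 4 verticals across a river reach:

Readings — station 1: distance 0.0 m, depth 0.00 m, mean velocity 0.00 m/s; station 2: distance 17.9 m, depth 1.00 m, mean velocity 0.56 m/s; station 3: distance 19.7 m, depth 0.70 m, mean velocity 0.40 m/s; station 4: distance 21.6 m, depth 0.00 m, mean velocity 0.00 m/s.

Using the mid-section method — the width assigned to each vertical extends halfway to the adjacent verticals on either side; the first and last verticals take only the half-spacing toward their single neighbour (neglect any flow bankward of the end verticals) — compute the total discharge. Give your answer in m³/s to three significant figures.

w_2 = (19.7 − 0.0)/2 = 9.85 m; q_2 = 0.56 × 1.00 × 9.85 = 5.516 m³/s
w_3 = (21.6 − 17.9)/2 = 1.85 m; q_3 = 0.40 × 0.70 × 1.85 = 0.5180 m³/s
Stations 1, 4 contribute zero (depth or velocity is 0).
Q = Σ qᵢ = 6.034 m³/s

6.03 m³/s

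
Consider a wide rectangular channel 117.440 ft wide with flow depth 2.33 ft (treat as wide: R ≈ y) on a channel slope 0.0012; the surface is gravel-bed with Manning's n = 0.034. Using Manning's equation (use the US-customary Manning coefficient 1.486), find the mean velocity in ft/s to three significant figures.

2.66 ft/s

A = b·y = 117.440 × 2.33 = 273.6 ft²
Wide channel: R ≈ y = 2.33 ft
Q = (1.486/n)·A·R^(2/3)·S^(1/2) = (1.486/0.034) × 273.6 × 2.330^(2/3) × 0.0012^(1/2) = 728.1 ft³/s
V = Q/A = 728.1/273.6 = 2.661 ft/s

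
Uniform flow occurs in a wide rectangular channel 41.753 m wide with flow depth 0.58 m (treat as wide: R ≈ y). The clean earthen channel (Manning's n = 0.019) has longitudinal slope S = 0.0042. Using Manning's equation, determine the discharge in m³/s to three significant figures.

A = b·y = 41.753 × 0.58 = 24.22 m²
Wide channel: R ≈ y = 0.58 m
Q = (1/n)·A·R^(2/3)·S^(1/2) = (1/0.019) × 24.22 × 0.5800^(2/3) × 0.0042^(1/2) = 57.45 m³/s

57.4 m³/s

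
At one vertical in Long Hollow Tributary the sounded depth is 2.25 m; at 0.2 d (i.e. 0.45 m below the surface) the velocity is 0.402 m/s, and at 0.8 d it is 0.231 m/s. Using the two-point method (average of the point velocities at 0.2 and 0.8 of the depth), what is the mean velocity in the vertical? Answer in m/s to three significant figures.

0.317 m/s

v̄ = (0.402 + 0.231) / 2 = 0.3165 m/s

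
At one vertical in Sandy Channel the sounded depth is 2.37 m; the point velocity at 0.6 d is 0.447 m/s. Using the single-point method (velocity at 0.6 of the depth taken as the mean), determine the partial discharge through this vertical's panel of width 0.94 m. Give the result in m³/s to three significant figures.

v̄ = v₀.₆ = 0.447 m/s
q = v̄ × d × w = 0.4470 × 2.37 × 0.94 = 0.9958 m³/s

0.996 m³/s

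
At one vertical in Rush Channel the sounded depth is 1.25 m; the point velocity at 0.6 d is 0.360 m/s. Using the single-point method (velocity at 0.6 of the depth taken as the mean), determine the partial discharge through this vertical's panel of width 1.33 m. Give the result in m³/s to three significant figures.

0.599 m³/s

v̄ = v₀.₆ = 0.360 m/s
q = v̄ × d × w = 0.3600 × 1.25 × 1.33 = 0.5985 m³/s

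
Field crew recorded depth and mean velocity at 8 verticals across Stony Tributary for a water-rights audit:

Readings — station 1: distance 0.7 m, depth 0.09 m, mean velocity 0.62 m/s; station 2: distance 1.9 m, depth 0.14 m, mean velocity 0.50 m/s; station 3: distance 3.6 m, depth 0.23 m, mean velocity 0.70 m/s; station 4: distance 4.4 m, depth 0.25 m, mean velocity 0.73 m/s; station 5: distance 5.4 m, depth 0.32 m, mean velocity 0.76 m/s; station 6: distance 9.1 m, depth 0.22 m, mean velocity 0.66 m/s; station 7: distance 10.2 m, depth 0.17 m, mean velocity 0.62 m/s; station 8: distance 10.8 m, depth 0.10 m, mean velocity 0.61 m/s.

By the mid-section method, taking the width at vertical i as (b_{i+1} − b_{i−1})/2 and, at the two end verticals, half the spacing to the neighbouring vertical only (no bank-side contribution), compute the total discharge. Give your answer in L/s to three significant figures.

w_1 = (1.9 − 0.7)/2 = 0.6 m; q_1 = 0.62 × 0.09 × 0.6 = 0.03348 m³/s
w_2 = (3.6 − 0.7)/2 = 1.45 m; q_2 = 0.50 × 0.14 × 1.45 = 0.1015 m³/s
w_3 = (4.4 − 1.9)/2 = 1.25 m; q_3 = 0.70 × 0.23 × 1.25 = 0.2013 m³/s
w_4 = (5.4 − 3.6)/2 = 0.9 m; q_4 = 0.73 × 0.25 × 0.9 = 0.1643 m³/s
w_5 = (9.1 − 4.4)/2 = 2.35 m; q_5 = 0.76 × 0.32 × 2.35 = 0.5715 m³/s
w_6 = (10.2 − 5.4)/2 = 2.4 m; q_6 = 0.66 × 0.22 × 2.4 = 0.3485 m³/s
w_7 = (10.8 − 9.1)/2 = 0.85 m; q_7 = 0.62 × 0.17 × 0.85 = 0.08959 m³/s
w_8 = (10.8 − 10.2)/2 = 0.3 m; q_8 = 0.61 × 0.10 × 0.3 = 0.01830 m³/s
Q = Σ qᵢ = 1.528 m³/s
= 1.528 × 1000 = 1528 L/s

1530 L/s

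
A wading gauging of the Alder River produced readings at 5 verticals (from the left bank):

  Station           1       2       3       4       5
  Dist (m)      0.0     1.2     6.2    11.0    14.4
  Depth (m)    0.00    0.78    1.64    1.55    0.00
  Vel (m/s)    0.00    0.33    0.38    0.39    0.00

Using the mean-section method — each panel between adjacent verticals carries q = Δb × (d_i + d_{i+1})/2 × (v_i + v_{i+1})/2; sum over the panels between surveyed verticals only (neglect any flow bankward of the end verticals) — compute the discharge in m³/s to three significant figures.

Panel 1-2: Δb = 1.2 m, d̄ = (0.00+0.78)/2 = 0.39, v̄ = (0.00+0.33)/2 = 0.165 → q = 1.2×0.39×0.165 = 0.07722 m³/s
Panel 2-3: Δb = 5 m, d̄ = (0.78+1.64)/2 = 1.21, v̄ = (0.33+0.38)/2 = 0.355 → q = 5×1.21×0.355 = 2.148 m³/s
Panel 3-4: Δb = 4.8 m, d̄ = (1.64+1.55)/2 = 1.595, v̄ = (0.38+0.39)/2 = 0.385 → q = 4.8×1.595×0.385 = 2.948 m³/s
Panel 4-5: Δb = 3.4 m, d̄ = (1.55+0.00)/2 = 0.775, v̄ = (0.39+0.00)/2 = 0.195 → q = 3.4×0.775×0.195 = 0.5138 m³/s
Q = Σ q = 5.686 m³/s

5.69 m³/s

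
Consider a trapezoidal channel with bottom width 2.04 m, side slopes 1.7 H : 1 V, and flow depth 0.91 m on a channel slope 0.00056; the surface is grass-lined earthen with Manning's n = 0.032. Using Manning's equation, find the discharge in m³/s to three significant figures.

A = (b + z·y)·y = (2.04 + 1.7×0.91)×0.91 = 3.264 m²
P = b + 2y√(1+z²) = 2.04 + 2×0.91×√(1+1.7²) = 5.630 m
R = A/P = 3.264/5.630 = 0.5798 m
Q = (1/n)·A·R^(2/3)·S^(1/2) = (1/0.032) × 3.264 × 0.5798^(2/3) × 0.00056^(1/2) = 1.678 m³/s

1.68 m³/s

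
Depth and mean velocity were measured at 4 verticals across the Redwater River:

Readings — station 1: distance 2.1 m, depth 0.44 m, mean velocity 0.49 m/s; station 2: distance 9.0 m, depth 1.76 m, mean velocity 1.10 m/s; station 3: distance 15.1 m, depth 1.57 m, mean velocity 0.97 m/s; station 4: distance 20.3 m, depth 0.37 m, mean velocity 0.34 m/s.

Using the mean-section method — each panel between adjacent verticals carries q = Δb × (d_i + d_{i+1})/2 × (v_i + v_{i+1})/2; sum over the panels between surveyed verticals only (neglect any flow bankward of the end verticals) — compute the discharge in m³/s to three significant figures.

Panel 1-2: Δb = 6.9 m, d̄ = (0.44+1.76)/2 = 1.1, v̄ = (0.49+1.10)/2 = 0.795 → q = 6.9×1.1×0.795 = 6.034 m³/s
Panel 2-3: Δb = 6.1 m, d̄ = (1.76+1.57)/2 = 1.665, v̄ = (1.10+0.97)/2 = 1.035 → q = 6.1×1.665×1.035 = 10.51 m³/s
Panel 3-4: Δb = 5.2 m, d̄ = (1.57+0.37)/2 = 0.97, v̄ = (0.97+0.34)/2 = 0.655 → q = 5.2×0.97×0.655 = 3.304 m³/s
Q = Σ q = 19.85 m³/s

19.8 m³/s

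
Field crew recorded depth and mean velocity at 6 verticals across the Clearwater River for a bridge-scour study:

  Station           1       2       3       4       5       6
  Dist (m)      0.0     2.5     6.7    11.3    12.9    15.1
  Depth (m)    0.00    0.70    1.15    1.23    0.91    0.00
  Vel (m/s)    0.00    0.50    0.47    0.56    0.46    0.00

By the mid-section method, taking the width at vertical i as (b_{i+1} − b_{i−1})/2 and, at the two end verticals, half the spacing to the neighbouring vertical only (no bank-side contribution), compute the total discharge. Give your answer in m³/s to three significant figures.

w_2 = (6.7 − 0.0)/2 = 3.35 m; q_2 = 0.50 × 0.70 × 3.35 = 1.173 m³/s
w_3 = (11.3 − 2.5)/2 = 4.4 m; q_3 = 0.47 × 1.15 × 4.4 = 2.378 m³/s
w_4 = (12.9 − 6.7)/2 = 3.1 m; q_4 = 0.56 × 1.23 × 3.1 = 2.135 m³/s
w_5 = (15.1 − 11.3)/2 = 1.9 m; q_5 = 0.46 × 0.91 × 1.9 = 0.7953 m³/s
Stations 1, 6 contribute zero (depth or velocity is 0).
Q = Σ qᵢ = 6.481 m³/s

6.48 m³/s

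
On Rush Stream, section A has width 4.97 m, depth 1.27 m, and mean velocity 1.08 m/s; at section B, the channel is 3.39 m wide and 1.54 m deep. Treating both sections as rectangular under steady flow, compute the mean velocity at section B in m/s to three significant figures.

Q = A₁V₁ = (4.97×1.27) × 1.08 = 6.817 m³/s
A₂ = 3.39 × 1.54 = 5.221 m²
V₂ = Q/A₂ = 6.817/5.221 = 1.306 m/s

1.31 m/s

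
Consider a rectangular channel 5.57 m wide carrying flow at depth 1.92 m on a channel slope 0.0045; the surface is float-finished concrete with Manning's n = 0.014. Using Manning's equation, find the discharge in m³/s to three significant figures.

A = b·y = 5.57 × 1.92 = 10.69 m²
P = b + 2y = 5.57 + 2×1.92 = 9.410 m
R = A/P = 10.69/9.410 = 1.136 m
Q = (1/n)·A·R^(2/3)·S^(1/2) = (1/0.014) × 10.69 × 1.136^(2/3) × 0.0045^(1/2) = 55.81 m³/s

55.8 m³/s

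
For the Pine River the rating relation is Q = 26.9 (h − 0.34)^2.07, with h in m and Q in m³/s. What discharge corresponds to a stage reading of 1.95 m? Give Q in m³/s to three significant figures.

72.1 m³/s

Q = 26.9 × (1.95 − 0.34)^2.07 = 26.9 × 1.61^2.07 = 72.09 m³/s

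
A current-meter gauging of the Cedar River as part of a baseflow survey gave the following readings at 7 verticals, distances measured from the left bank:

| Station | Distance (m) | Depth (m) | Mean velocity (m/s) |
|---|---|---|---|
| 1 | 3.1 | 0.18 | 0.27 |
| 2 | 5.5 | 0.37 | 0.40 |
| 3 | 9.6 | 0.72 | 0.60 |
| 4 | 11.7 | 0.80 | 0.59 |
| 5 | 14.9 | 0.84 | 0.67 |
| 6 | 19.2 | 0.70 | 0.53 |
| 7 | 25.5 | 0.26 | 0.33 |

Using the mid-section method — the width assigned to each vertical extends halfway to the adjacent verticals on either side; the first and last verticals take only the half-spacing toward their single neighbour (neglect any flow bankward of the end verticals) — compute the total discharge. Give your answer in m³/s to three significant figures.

7.48 m³/s

w_1 = (5.5 − 3.1)/2 = 1.2 m; q_1 = 0.27 × 0.18 × 1.2 = 0.05832 m³/s
w_2 = (9.6 − 3.1)/2 = 3.25 m; q_2 = 0.40 × 0.37 × 3.25 = 0.4810 m³/s
w_3 = (11.7 − 5.5)/2 = 3.1 m; q_3 = 0.60 × 0.72 × 3.1 = 1.339 m³/s
w_4 = (14.9 − 9.6)/2 = 2.65 m; q_4 = 0.59 × 0.80 × 2.65 = 1.251 m³/s
w_5 = (19.2 − 11.7)/2 = 3.75 m; q_5 = 0.67 × 0.84 × 3.75 = 2.111 m³/s
w_6 = (25.5 − 14.9)/2 = 5.3 m; q_6 = 0.53 × 0.70 × 5.3 = 1.966 m³/s
w_7 = (25.5 − 19.2)/2 = 3.15 m; q_7 = 0.33 × 0.26 × 3.15 = 0.2703 m³/s
Q = Σ qᵢ = 7.476 m³/s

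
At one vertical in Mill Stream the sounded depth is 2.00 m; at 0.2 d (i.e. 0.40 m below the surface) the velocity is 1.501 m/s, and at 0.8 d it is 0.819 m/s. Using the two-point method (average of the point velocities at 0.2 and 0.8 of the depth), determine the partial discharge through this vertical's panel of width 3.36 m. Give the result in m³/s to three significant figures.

7.80 m³/s

v̄ = (1.501 + 0.819) / 2 = 1.160 m/s
q = v̄ × d × w = 1.160 × 2.00 × 3.36 = 7.795 m³/s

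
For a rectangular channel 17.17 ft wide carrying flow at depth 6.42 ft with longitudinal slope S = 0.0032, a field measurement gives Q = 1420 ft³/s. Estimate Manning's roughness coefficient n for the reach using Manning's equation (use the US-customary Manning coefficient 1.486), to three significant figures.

0.0155

A = b·y = 17.17 × 6.42 = 110.2 ft²
P = b + 2y = 17.17 + 2×6.42 = 30.01 ft
R = A/P = 110.2/30.01 = 3.673 ft
n = (1.486/Q)·A·R^(2/3)·S^(1/2) = (1.486/1420) × 110.2 × 2.381 × 0.05657 = 0.01553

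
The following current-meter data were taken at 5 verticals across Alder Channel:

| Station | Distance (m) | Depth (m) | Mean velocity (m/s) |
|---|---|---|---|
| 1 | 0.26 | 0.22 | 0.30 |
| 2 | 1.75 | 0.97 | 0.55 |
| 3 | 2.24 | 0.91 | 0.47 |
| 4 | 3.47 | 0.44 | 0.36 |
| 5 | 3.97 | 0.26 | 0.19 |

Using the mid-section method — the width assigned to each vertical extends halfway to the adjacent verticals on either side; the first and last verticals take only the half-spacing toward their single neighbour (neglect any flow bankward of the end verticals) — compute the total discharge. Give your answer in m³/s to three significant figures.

1.09 m³/s

w_1 = (1.75 − 0.26)/2 = 0.745 m; q_1 = 0.30 × 0.22 × 0.745 = 0.04917 m³/s
w_2 = (2.24 − 0.26)/2 = 0.99 m; q_2 = 0.55 × 0.97 × 0.99 = 0.5282 m³/s
w_3 = (3.47 − 1.75)/2 = 0.86 m; q_3 = 0.47 × 0.91 × 0.86 = 0.3678 m³/s
w_4 = (3.97 − 2.24)/2 = 0.865 m; q_4 = 0.36 × 0.44 × 0.865 = 0.1370 m³/s
w_5 = (3.97 − 3.47)/2 = 0.25 m; q_5 = 0.19 × 0.26 × 0.25 = 0.01235 m³/s
Q = Σ qᵢ = 1.095 m³/s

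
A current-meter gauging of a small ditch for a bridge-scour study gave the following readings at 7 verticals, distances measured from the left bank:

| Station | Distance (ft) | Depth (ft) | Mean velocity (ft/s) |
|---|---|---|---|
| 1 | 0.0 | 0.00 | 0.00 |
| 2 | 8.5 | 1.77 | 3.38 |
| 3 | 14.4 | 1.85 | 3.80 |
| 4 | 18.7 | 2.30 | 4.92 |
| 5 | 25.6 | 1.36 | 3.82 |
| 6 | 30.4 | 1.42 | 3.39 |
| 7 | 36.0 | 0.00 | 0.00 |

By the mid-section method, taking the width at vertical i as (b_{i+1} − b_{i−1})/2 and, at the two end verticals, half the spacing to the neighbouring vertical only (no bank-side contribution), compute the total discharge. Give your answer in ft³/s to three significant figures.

198 ft³/s

w_2 = (14.4 − 0.0)/2 = 7.2 ft; q_2 = 3.38 × 1.77 × 7.2 = 43.07 ft³/s
w_3 = (18.7 − 8.5)/2 = 5.1 ft; q_3 = 3.80 × 1.85 × 5.1 = 35.85 ft³/s
w_4 = (25.6 − 14.4)/2 = 5.6 ft; q_4 = 4.92 × 2.30 × 5.6 = 63.37 ft³/s
w_5 = (30.4 − 18.7)/2 = 5.85 ft; q_5 = 3.82 × 1.36 × 5.85 = 30.39 ft³/s
w_6 = (36.0 − 25.6)/2 = 5.2 ft; q_6 = 3.39 × 1.42 × 5.2 = 25.03 ft³/s
Stations 1, 7 contribute zero (depth or velocity is 0).
Q = Σ qᵢ = 197.7 ft³/s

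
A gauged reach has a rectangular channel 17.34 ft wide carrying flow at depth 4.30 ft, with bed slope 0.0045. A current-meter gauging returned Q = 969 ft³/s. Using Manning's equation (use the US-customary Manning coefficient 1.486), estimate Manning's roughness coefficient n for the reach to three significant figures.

0.0155

A = b·y = 17.34 × 4.30 = 74.56 ft²
P = b + 2y = 17.34 + 2×4.30 = 25.94 ft
R = A/P = 74.56/25.94 = 2.874 ft
n = (1.486/Q)·A·R^(2/3)·S^(1/2) = (1.486/969) × 74.56 × 2.022 × 0.06708 = 0.01551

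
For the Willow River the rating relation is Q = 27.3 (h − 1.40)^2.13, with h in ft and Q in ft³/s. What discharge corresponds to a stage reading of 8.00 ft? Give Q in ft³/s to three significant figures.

Q = 27.3 × (8.00 − 1.40)^2.13 = 27.3 × 6.6^2.13 = 1520 ft³/s

1520 ft³/s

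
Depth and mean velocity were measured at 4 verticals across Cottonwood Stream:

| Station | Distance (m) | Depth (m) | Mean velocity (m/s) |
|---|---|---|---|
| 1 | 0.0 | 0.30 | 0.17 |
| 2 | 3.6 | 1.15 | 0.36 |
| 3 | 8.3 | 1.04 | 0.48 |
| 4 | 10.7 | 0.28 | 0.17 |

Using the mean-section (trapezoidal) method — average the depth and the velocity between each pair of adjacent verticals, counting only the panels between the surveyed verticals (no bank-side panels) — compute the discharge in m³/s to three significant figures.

3.37 m³/s

Panel 1-2: Δb = 3.6 m, d̄ = (0.30+1.15)/2 = 0.725, v̄ = (0.17+0.36)/2 = 0.265 → q = 3.6×0.725×0.265 = 0.6917 m³/s
Panel 2-3: Δb = 4.7 m, d̄ = (1.15+1.04)/2 = 1.095, v̄ = (0.36+0.48)/2 = 0.42 → q = 4.7×1.095×0.42 = 2.162 m³/s
Panel 3-4: Δb = 2.4 m, d̄ = (1.04+0.28)/2 = 0.66, v̄ = (0.48+0.17)/2 = 0.325 → q = 2.4×0.66×0.325 = 0.5148 m³/s
Q = Σ q = 3.368 m³/s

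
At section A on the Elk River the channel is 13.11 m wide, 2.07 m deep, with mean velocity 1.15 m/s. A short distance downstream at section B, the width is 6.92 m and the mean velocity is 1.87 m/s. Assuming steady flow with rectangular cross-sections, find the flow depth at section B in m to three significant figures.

2.41 m

Q = A₁V₁ = (13.11×2.07) × 1.15 = 31.21 m³/s
d₂ = Q/(b₂ V₂) = 31.21/(6.92×1.87) = 2.412 m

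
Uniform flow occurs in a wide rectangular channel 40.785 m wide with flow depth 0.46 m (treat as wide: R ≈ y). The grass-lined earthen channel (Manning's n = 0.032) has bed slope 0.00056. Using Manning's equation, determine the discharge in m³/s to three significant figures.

8.27 m³/s

A = b·y = 40.785 × 0.46 = 18.76 m²
Wide channel: R ≈ y = 0.46 m
Q = (1/n)·A·R^(2/3)·S^(1/2) = (1/0.032) × 18.76 × 0.4600^(2/3) × 0.00056^(1/2) = 8.268 m³/s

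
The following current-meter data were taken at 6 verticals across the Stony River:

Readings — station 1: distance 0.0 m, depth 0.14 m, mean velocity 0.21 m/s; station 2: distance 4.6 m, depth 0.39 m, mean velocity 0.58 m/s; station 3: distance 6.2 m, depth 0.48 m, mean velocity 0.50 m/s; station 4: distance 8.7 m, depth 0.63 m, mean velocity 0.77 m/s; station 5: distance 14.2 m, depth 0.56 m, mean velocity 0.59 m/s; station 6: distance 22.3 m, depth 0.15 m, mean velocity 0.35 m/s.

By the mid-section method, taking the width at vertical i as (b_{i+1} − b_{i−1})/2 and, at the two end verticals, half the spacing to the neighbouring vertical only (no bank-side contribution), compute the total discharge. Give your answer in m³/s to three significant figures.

5.66 m³/s

w_1 = (4.6 − 0.0)/2 = 2.3 m; q_1 = 0.21 × 0.14 × 2.3 = 0.06762 m³/s
w_2 = (6.2 − 0.0)/2 = 3.1 m; q_2 = 0.58 × 0.39 × 3.1 = 0.7012 m³/s
w_3 = (8.7 − 4.6)/2 = 2.05 m; q_3 = 0.50 × 0.48 × 2.05 = 0.4920 m³/s
w_4 = (14.2 − 6.2)/2 = 4 m; q_4 = 0.77 × 0.63 × 4 = 1.940 m³/s
w_5 = (22.3 − 8.7)/2 = 6.8 m; q_5 = 0.59 × 0.56 × 6.8 = 2.247 m³/s
w_6 = (22.3 − 14.2)/2 = 4.05 m; q_6 = 0.35 × 0.15 × 4.05 = 0.2126 m³/s
Q = Σ qᵢ = 5.661 m³/s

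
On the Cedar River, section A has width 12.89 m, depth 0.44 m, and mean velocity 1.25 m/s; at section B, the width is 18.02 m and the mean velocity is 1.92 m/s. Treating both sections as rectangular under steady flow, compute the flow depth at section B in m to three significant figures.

0.205 m

Q = A₁V₁ = (12.89×0.44) × 1.25 = 7.090 m³/s
d₂ = Q/(b₂ V₂) = 7.090/(18.02×1.92) = 0.2049 m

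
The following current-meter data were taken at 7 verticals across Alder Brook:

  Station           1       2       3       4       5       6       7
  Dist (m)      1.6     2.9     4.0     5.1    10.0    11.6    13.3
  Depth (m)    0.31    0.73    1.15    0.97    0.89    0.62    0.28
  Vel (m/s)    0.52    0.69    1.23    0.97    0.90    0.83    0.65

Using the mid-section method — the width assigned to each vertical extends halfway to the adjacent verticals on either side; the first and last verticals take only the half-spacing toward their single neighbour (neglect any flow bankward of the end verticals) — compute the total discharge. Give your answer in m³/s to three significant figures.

w_1 = (2.9 − 1.6)/2 = 0.65 m; q_1 = 0.52 × 0.31 × 0.65 = 0.1048 m³/s
w_2 = (4.0 − 1.6)/2 = 1.2 m; q_2 = 0.69 × 0.73 × 1.2 = 0.6044 m³/s
w_3 = (5.1 − 2.9)/2 = 1.1 m; q_3 = 1.23 × 1.15 × 1.1 = 1.556 m³/s
w_4 = (10.0 − 4.0)/2 = 3 m; q_4 = 0.97 × 0.97 × 3 = 2.823 m³/s
w_5 = (11.6 − 5.1)/2 = 3.25 m; q_5 = 0.90 × 0.89 × 3.25 = 2.603 m³/s
w_6 = (13.3 − 10.0)/2 = 1.65 m; q_6 = 0.83 × 0.62 × 1.65 = 0.8491 m³/s
w_7 = (13.3 − 11.6)/2 = 0.85 m; q_7 = 0.65 × 0.28 × 0.85 = 0.1547 m³/s
Q = Σ qᵢ = 8.695 m³/s

8.69 m³/s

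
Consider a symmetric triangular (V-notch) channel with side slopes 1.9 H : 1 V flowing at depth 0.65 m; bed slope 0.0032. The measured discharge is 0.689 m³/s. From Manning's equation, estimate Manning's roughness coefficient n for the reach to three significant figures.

A = z·y² = 1.9×0.65² = 0.8028 m²
P = 2y√(1+z²) = 2×0.65×√(1+1.9²) = 2.791 m
R = A/P = 0.8028/2.791 = 0.2876 m
n = (1/Q)·A·R^(2/3)·S^(1/2) = (1/0.689) × 0.8028 × 0.4357 × 0.05657 = 0.02872

0.0287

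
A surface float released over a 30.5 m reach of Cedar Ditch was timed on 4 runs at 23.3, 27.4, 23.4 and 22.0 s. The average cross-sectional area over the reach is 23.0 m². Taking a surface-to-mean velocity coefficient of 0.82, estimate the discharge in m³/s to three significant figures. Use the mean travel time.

t̄ = (23.3 + 27.4 + 23.4 + 22.0) / 4 = 24.025 s
v_surface = L / t̄ = 30.5 / 24.025 = 1.270 m/s
v_mean = 0.82 × 1.270 = 1.041 m/s
Q = A × v_mean = 23.0 × 1.041 = 23.94 m³/s

23.9 m³/s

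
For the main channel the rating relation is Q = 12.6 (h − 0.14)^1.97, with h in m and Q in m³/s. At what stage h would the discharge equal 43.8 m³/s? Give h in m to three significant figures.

h − h₀ = (Q/C)^(1/b) = (43.8/12.6)^(1/1.97) = 1.882 m
h = 0.14 + 1.882 = 2.022 m

2.02 m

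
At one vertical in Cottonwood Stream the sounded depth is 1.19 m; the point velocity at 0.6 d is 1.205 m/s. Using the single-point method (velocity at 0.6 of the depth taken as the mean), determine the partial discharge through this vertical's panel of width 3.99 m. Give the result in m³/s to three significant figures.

5.72 m³/s

v̄ = v₀.₆ = 1.205 m/s
q = v̄ × d × w = 1.205 × 1.19 × 3.99 = 5.721 m³/s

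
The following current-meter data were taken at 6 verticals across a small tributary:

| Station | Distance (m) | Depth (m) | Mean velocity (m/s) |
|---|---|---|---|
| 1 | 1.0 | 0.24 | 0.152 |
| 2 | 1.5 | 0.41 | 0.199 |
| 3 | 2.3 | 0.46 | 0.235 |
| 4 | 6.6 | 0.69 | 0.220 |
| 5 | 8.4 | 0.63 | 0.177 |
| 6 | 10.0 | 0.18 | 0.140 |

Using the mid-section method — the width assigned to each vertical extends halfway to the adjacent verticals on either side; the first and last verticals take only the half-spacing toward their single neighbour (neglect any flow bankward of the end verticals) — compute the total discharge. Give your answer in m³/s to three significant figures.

w_1 = (1.5 − 1.0)/2 = 0.25 m; q_1 = 0.152 × 0.24 × 0.25 = 0.009120 m³/s
w_2 = (2.3 − 1.0)/2 = 0.65 m; q_2 = 0.199 × 0.41 × 0.65 = 0.05303 m³/s
w_3 = (6.6 − 1.5)/2 = 2.55 m; q_3 = 0.235 × 0.46 × 2.55 = 0.2757 m³/s
w_4 = (8.4 − 2.3)/2 = 3.05 m; q_4 = 0.220 × 0.69 × 3.05 = 0.4630 m³/s
w_5 = (10.0 − 6.6)/2 = 1.7 m; q_5 = 0.177 × 0.63 × 1.7 = 0.1896 m³/s
w_6 = (10.0 − 8.4)/2 = 0.8 m; q_6 = 0.140 × 0.18 × 0.8 = 0.02016 m³/s
Q = Σ qᵢ = 1.011 m³/s

1.01 m³/s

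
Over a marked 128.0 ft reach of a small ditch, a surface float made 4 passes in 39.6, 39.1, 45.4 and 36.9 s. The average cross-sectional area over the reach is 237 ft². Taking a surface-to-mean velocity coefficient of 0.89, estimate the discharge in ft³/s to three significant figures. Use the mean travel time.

t̄ = (39.6 + 39.1 + 45.4 + 36.9) / 4 = 40.25 s
v_surface = L / t̄ = 128.0 / 40.25 = 3.180 ft/s
v_mean = 0.89 × 3.180 = 2.830 ft/s
Q = A × v_mean = 237 × 2.830 = 670.8 ft³/s

671 ft³/s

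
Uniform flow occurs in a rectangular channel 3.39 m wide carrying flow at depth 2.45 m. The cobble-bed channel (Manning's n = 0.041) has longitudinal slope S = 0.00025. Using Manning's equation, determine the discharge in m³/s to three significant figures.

A = b·y = 3.39 × 2.45 = 8.306 m²
P = b + 2y = 3.39 + 2×2.45 = 8.290 m
R = A/P = 8.306/8.290 = 1.002 m
Q = (1/n)·A·R^(2/3)·S^(1/2) = (1/0.041) × 8.306 × 1.002^(2/3) × 0.00025^(1/2) = 3.207 m³/s

3.21 m³/s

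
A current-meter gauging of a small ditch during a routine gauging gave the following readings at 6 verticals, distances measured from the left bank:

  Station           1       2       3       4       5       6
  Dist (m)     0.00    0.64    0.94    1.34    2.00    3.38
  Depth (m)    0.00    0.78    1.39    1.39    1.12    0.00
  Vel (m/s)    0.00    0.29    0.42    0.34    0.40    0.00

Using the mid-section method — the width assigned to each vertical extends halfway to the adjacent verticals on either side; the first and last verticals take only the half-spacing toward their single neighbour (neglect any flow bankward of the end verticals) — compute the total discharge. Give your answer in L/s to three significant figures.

w_2 = (0.94 − 0.00)/2 = 0.47 m; q_2 = 0.29 × 0.78 × 0.47 = 0.1063 m³/s
w_3 = (1.34 − 0.64)/2 = 0.35 m; q_3 = 0.42 × 1.39 × 0.35 = 0.2043 m³/s
w_4 = (2.00 − 0.94)/2 = 0.53 m; q_4 = 0.34 × 1.39 × 0.53 = 0.2505 m³/s
w_5 = (3.38 − 1.34)/2 = 1.02 m; q_5 = 0.40 × 1.12 × 1.02 = 0.4570 m³/s
Stations 1, 6 contribute zero (depth or velocity is 0).
Q = Σ qᵢ = 1.018 m³/s
= 1.018 × 1000 = 1018 L/s

1020 L/s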